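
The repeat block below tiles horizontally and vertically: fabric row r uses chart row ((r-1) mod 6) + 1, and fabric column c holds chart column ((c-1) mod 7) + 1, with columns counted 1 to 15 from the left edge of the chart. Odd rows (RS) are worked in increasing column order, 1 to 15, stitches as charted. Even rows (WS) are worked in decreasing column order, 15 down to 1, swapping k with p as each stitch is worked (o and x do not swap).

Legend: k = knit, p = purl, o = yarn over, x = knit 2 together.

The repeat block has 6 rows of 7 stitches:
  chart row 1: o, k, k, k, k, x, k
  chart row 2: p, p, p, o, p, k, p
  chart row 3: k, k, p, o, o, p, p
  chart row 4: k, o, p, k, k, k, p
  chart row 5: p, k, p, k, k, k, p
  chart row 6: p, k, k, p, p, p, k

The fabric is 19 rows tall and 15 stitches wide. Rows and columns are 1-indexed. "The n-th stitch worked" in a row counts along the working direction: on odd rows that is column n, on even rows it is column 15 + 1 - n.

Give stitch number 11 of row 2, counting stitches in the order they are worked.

Row 2 uses chart row ((2-1) mod 6)+1 = 2. Row 2 is even, so WS.
Chart row 2 tiled across columns 1-15: p p p o p k p p p p o p k p p
Wrong side: read the tiled row from column 15 down to 1 and exchange k with p (leave o, x).
Row 2 as worked: k k p k o k k k k p k o k k k
Counting 11 along the worked row gives k.

Stitch:
k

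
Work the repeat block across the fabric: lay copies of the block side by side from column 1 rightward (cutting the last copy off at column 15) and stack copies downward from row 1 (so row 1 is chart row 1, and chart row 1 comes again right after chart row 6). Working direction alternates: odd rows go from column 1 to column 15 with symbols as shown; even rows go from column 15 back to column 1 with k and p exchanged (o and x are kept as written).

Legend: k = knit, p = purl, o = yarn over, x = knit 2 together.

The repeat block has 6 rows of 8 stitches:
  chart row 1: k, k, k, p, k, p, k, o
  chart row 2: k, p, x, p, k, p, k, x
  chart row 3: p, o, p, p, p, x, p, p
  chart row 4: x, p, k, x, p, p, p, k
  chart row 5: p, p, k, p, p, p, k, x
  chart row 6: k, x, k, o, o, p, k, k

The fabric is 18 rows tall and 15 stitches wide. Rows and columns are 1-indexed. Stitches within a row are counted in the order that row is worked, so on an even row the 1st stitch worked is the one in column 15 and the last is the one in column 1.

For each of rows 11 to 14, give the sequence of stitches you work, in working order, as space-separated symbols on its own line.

Row 11: chart row 5, RS - tile across columns 1-15 and work as-is.
Row 12: chart row 6, WS - tiled (columns 1-15): k x k o o p k k k x k o o p k; work from column 15 back to 1 with k<->p swapped.
Row 13: chart row 1, RS - tile across columns 1-15 and work as-is.
Row 14: chart row 2, WS - tiled (columns 1-15): k p x p k p k x k p x p k p k; work from column 15 back to 1 with k<->p swapped.

Result:
p p k p p p k x p p k p p p k
p k o o p x p p p k o o p x p
k k k p k p k o k k k p k p k
p k p k x k p x p k p k x k p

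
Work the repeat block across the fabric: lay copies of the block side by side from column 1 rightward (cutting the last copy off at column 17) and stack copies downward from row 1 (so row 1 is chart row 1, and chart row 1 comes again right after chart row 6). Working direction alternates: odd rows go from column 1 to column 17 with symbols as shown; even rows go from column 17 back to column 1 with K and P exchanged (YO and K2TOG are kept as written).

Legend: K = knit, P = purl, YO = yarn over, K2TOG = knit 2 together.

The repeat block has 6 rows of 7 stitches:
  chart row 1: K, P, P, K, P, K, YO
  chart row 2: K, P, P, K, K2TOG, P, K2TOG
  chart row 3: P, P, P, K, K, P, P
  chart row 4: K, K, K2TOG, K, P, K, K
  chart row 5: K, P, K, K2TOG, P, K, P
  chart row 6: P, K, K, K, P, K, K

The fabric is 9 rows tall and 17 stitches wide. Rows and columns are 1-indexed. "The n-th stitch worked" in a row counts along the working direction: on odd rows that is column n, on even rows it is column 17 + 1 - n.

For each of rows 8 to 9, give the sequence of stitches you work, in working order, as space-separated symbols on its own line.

== ROWS AS WORKED ==
K K P K2TOG K K2TOG P K K P K2TOG K K2TOG P K K P
P P P K K P P P P P K K P P P P P

Derivation:
Row 8: chart row 2, WS - tiled (columns 1-17): K P P K K2TOG P K2TOG K P P K K2TOG P K2TOG K P P; work from column 17 back to 1 with K<->P swapped.
Row 9: chart row 3, RS - tile across columns 1-17 and work as-is.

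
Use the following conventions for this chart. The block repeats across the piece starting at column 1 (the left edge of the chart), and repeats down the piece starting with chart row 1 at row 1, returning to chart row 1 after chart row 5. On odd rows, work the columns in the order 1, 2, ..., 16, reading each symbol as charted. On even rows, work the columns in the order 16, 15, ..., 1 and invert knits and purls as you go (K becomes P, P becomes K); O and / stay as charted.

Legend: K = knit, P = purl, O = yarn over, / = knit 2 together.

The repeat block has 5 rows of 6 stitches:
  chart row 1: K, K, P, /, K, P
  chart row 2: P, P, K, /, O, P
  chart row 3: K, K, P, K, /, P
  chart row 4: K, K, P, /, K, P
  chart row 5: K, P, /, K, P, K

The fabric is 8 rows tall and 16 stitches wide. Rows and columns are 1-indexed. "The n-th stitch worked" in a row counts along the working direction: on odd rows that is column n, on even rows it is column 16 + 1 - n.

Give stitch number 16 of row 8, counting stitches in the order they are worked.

For row 8: chart row = ((8-1) mod 5) + 1 = 3; this is a WS (even) row.
Chart row 3 tiled across columns 1-16: K K P K / P K K P K / P K K P K
WS row: flip the tiled sequence (start at column 16) and apply K<->P; O and / stay.
Row 8 as worked: P K P P K / P K P P K / P K P P
The 16th stitch worked is P.

Stitch:
P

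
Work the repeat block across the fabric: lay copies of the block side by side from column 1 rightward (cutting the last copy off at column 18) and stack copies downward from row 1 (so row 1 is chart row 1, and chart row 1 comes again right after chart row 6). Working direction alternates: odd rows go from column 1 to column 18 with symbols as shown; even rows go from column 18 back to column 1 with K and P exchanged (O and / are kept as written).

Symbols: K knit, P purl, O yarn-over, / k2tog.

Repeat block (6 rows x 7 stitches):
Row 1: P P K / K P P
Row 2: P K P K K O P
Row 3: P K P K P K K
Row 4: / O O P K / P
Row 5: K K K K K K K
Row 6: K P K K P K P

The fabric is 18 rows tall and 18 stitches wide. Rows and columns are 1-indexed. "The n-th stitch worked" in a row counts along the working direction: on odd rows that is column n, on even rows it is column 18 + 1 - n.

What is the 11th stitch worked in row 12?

Result:
P

Derivation:
Row 12 uses chart row ((12-1) mod 6)+1 = 6. Row 12 is even, so WS.
Chart row 6 tiled across columns 1-18: K P K K P K P K P K K P K P K P K K
Wrong side: read the tiled row from column 18 down to 1 and exchange K with P (leave O, /).
Row 12 as worked: P P K P K P K P P K P K P K P P K P
Counting 11 along the worked row gives P.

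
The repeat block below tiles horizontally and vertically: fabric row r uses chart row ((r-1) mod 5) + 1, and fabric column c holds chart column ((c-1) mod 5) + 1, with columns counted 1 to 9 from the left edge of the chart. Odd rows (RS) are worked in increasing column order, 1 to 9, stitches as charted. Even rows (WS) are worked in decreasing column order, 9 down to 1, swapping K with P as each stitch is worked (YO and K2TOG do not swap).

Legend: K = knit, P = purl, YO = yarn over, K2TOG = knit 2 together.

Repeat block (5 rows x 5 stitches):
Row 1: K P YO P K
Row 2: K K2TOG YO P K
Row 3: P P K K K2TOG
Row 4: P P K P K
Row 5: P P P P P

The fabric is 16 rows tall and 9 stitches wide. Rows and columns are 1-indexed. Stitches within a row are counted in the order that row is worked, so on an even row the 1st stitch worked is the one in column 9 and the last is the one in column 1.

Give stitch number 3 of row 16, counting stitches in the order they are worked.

Result:
K

Derivation:
Row 16: (16-1) mod 5 = 0, so use chart row 1. Even row -> WS.
Chart row 1 tiled across columns 1-9: K P YO P K K P YO P
WS: work from column 9 back to column 1 (reverse the tiled row), swapping K<->P (YO and K2TOG unchanged).
Row 16 as worked: K YO K P P K YO K P
Counting 3 along the worked row gives K.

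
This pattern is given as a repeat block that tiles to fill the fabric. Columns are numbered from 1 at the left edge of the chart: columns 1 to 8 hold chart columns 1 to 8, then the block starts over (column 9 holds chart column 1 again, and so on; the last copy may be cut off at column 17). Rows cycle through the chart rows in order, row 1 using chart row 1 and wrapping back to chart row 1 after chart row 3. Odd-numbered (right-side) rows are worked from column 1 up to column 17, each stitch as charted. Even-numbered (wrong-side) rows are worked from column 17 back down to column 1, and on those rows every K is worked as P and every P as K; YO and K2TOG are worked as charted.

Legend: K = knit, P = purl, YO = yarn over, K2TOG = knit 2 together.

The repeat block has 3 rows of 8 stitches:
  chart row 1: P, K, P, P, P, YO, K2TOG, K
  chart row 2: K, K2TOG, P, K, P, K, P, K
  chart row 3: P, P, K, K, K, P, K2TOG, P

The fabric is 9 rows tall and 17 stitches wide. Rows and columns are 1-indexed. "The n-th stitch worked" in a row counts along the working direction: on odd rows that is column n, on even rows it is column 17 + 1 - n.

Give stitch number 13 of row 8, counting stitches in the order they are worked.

Row 8 uses chart row ((8-1) mod 3)+1 = 2. Row 8 is even, so WS.
Chart row 2 tiled across columns 1-17: K K2TOG P K P K P K K K2TOG P K P K P K K
WS row: flip the tiled sequence (start at column 17) and apply K<->P; YO and K2TOG stay.
Row 8 as worked: P P K P K P K K2TOG P P K P K P K K2TOG P
Counting 13 along the worked row gives K.

Stitch:
K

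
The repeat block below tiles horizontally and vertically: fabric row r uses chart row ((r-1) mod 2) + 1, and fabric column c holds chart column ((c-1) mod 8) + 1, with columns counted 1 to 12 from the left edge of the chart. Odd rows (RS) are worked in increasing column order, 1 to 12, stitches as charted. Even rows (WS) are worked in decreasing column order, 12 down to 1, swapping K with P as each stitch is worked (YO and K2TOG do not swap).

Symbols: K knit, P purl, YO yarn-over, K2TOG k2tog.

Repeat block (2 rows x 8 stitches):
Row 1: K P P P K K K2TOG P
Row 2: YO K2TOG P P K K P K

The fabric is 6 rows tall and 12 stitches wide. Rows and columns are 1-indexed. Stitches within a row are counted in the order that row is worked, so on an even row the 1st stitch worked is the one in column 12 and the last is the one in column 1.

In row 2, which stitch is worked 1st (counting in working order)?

For row 2: chart row = ((2-1) mod 2) + 1 = 2; this is a WS (even) row.
Chart row 2 tiled across columns 1-12: YO K2TOG P P K K P K YO K2TOG P P
Wrong side: read the tiled row from column 12 down to 1 and exchange K with P (leave YO, K2TOG).
Row 2 as worked: K K K2TOG YO P K P P K K K2TOG YO
The 1st stitch worked is K.

== STITCH ==
K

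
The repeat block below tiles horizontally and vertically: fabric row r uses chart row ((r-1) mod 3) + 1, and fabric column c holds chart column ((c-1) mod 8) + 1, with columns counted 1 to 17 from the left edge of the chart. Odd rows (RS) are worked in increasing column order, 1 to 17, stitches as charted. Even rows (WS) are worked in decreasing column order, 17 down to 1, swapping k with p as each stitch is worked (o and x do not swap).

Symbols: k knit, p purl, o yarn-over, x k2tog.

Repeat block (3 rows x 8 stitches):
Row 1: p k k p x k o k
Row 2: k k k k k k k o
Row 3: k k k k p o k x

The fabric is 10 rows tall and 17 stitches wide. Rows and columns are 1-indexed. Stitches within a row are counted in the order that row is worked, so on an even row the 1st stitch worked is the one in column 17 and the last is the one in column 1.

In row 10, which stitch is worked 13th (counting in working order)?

Stitch:
x

Derivation:
Row 10: (10-1) mod 3 = 0, so use chart row 1. Even row -> WS.
Chart row 1 tiled across columns 1-17: p k k p x k o k p k k p x k o k p
WS row: flip the tiled sequence (start at column 17) and apply k<->p; o and x stay.
Row 10 as worked: k p o p x k p p k p o p x k p p k
Counting 13 along the worked row gives x.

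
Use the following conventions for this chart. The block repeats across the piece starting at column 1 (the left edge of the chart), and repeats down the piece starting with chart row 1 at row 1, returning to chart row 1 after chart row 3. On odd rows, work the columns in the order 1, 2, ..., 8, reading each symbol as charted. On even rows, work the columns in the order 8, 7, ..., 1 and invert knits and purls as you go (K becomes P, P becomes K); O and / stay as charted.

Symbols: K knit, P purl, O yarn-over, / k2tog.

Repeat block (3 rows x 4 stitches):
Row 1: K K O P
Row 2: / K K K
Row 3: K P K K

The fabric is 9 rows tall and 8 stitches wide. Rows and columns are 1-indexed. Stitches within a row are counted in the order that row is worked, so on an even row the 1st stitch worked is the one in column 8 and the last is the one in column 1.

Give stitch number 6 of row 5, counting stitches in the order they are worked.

Result:
K

Derivation:
Row 5: (5-1) mod 3 = 1, so use chart row 2. Odd row -> RS.
Chart row 2 tiled across columns 1-8: / K K K / K K K
Right side: take the tiled row as-is (worked left to right from column 1).
Counting 6 along the worked row gives K.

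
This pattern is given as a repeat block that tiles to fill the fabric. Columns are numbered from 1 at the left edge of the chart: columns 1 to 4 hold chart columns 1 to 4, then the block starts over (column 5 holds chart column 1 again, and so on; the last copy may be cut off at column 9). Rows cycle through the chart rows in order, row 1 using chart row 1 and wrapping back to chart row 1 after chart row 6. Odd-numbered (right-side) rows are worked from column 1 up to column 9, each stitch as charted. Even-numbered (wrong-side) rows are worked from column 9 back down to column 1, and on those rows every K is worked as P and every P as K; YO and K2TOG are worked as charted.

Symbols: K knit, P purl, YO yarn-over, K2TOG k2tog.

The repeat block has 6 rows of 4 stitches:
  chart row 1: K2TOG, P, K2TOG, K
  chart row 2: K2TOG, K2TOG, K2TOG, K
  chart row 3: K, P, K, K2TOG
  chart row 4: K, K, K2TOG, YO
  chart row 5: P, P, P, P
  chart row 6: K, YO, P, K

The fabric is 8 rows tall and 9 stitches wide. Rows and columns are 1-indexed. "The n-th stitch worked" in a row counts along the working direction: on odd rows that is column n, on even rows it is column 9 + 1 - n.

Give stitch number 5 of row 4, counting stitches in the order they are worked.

== STITCH ==
P

Derivation:
Row 4: (4-1) mod 6 = 3, so use chart row 4. Even row -> WS.
Chart row 4 tiled across columns 1-9: K K K2TOG YO K K K2TOG YO K
Wrong side: read the tiled row from column 9 down to 1 and exchange K with P (leave YO, K2TOG).
Row 4 as worked: P YO K2TOG P P YO K2TOG P P
Stitch 5 in working order -> P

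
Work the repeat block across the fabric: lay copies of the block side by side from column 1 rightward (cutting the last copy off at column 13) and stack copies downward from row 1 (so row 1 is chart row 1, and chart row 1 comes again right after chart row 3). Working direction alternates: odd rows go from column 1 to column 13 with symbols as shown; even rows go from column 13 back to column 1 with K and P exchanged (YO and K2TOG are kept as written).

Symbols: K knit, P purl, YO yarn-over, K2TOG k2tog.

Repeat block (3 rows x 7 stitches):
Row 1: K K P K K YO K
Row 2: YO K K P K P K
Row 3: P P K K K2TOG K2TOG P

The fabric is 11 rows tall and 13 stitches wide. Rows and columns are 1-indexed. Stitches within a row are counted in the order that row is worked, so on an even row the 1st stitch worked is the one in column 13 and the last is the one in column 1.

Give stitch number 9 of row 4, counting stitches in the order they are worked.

Row 4: (4-1) mod 3 = 0, so use chart row 1. Even row -> WS.
Chart row 1 tiled across columns 1-13: K K P K K YO K K K P K K YO
WS row: flip the tiled sequence (start at column 13) and apply K<->P; YO and K2TOG stay.
Row 4 as worked: YO P P K P P P YO P P K P P
Stitch 9 in working order -> P

Result:
P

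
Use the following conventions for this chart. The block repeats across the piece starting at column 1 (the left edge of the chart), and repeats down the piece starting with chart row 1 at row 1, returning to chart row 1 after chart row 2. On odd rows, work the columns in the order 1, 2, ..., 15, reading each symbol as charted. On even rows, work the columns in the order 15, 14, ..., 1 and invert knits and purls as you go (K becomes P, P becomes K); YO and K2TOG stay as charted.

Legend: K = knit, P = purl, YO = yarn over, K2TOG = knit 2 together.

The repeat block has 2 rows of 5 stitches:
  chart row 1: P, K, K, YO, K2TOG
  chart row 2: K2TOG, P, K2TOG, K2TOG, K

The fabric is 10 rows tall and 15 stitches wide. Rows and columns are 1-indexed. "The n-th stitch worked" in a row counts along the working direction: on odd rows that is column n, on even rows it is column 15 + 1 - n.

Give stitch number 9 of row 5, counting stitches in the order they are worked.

== STITCH ==
YO

Derivation:
Row 5: (5-1) mod 2 = 0, so use chart row 1. Odd row -> RS.
Chart row 1 tiled across columns 1-15: P K K YO K2TOG P K K YO K2TOG P K K YO K2TOG
RS: work column 1 to column 15, symbols as charted — the tiled row is the row as worked.
Stitch 9 in working order -> YO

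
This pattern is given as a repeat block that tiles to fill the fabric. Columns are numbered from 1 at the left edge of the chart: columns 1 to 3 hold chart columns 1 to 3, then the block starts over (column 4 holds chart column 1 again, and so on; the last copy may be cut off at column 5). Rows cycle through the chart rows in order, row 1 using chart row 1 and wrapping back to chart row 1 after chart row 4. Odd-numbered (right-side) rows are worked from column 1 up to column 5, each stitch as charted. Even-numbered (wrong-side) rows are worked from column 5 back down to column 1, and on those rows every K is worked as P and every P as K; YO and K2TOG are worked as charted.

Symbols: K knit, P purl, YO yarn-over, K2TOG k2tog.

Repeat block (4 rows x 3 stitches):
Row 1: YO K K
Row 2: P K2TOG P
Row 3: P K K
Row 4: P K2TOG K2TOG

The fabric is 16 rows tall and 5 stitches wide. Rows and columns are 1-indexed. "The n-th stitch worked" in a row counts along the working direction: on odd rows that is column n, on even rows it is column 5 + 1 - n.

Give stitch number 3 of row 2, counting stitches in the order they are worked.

Row 2 uses chart row ((2-1) mod 4)+1 = 2. Row 2 is even, so WS.
Chart row 2 tiled across columns 1-5: P K2TOG P P K2TOG
WS row: flip the tiled sequence (start at column 5) and apply K<->P; YO and K2TOG stay.
Row 2 as worked: K2TOG K K K2TOG K
Stitch 3 in working order -> K

Stitch:
K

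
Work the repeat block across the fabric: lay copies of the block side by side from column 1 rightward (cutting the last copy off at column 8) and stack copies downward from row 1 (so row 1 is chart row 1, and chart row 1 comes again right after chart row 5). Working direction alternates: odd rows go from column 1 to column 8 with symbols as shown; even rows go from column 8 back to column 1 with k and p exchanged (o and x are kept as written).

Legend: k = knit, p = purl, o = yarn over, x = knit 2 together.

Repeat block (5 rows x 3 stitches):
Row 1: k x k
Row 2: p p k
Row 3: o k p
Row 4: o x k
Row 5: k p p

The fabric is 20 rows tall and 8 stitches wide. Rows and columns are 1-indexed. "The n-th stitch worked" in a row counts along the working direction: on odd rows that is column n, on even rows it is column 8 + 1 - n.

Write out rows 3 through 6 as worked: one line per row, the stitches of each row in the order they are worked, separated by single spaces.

Result:
o k p o k p o k
x o p x o p x o
k p p k p p k p
x p p x p p x p

Derivation:
Row 3: chart row 3, RS - tile across columns 1-8 and work as-is.
Row 4: chart row 4, WS - tiled (columns 1-8): o x k o x k o x; work from column 8 back to 1 with k<->p swapped.
Row 5: chart row 5, RS - tile across columns 1-8 and work as-is.
Row 6: chart row 1, WS - tiled (columns 1-8): k x k k x k k x; work from column 8 back to 1 with k<->p swapped.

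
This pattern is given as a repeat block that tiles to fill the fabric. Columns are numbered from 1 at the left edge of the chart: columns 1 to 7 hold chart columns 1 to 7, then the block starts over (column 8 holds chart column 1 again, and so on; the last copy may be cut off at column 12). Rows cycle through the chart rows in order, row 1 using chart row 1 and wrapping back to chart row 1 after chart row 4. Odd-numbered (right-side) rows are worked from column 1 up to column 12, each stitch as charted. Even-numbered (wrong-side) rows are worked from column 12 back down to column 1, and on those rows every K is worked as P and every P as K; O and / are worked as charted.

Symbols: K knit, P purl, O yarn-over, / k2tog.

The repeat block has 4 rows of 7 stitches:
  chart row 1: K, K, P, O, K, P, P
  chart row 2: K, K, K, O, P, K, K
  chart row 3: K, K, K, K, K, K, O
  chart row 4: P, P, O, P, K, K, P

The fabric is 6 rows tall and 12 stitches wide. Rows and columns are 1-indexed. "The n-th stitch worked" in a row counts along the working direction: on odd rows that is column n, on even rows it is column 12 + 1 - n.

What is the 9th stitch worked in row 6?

Row 6: (6-1) mod 4 = 1, so use chart row 2. Even row -> WS.
Chart row 2 tiled across columns 1-12: K K K O P K K K K K O P
Wrong side: read the tiled row from column 12 down to 1 and exchange K with P (leave O, /).
Row 6 as worked: K O P P P P P K O P P P
Counting 9 along the worked row gives O.

Result:
O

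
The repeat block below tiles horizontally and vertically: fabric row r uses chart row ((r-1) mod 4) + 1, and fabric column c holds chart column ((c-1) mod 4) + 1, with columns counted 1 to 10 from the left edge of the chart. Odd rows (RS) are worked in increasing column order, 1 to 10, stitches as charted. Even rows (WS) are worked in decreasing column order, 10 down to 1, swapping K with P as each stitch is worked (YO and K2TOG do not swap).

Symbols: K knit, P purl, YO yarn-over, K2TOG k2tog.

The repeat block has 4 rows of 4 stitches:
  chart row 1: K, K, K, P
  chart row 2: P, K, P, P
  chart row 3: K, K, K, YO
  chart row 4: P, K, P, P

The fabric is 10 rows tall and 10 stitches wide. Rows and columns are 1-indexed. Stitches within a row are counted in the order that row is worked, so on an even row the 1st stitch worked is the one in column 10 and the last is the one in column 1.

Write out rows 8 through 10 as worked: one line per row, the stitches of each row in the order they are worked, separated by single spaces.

Row 8: chart row 4, WS - tiled (columns 1-10): P K P P P K P P P K; work from column 10 back to 1 with K<->P swapped.
Row 9: chart row 1, RS - tile across columns 1-10 and work as-is.
Row 10: chart row 2, WS - tiled (columns 1-10): P K P P P K P P P K; work from column 10 back to 1 with K<->P swapped.

== ROWS AS WORKED ==
P K K K P K K K P K
K K K P K K K P K K
P K K K P K K K P K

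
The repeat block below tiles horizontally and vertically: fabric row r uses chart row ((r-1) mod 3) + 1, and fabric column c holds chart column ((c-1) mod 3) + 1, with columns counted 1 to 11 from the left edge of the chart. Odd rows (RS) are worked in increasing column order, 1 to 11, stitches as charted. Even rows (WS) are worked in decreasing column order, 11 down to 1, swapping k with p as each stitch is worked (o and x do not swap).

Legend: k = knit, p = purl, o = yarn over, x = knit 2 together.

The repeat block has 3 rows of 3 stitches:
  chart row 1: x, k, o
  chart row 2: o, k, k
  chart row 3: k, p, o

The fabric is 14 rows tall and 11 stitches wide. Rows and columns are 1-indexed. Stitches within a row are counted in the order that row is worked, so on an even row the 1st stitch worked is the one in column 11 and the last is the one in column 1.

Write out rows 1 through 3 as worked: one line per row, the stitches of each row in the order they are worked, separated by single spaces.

Row 1: chart row 1, RS - tile across columns 1-11 and work as-is.
Row 2: chart row 2, WS - tiled (columns 1-11): o k k o k k o k k o k; work from column 11 back to 1 with k<->p swapped.
Row 3: chart row 3, RS - tile across columns 1-11 and work as-is.

Result:
x k o x k o x k o x k
p o p p o p p o p p o
k p o k p o k p o k p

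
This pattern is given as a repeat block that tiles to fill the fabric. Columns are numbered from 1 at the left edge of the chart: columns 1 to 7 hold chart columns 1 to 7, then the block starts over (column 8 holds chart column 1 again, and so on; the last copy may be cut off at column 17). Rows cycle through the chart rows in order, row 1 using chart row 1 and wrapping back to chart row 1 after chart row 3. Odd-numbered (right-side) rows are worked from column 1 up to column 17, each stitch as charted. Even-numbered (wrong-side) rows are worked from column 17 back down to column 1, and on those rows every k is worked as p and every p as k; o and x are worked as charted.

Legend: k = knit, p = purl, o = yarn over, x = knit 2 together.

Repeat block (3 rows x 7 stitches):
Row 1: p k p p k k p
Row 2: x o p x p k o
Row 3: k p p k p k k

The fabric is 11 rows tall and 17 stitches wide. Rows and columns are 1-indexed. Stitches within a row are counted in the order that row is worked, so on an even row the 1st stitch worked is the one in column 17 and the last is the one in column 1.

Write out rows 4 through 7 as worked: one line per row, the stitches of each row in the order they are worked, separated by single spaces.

Row 4: chart row 1, WS - tiled (columns 1-17): p k p p k k p p k p p k k p p k p; work from column 17 back to 1 with k<->p swapped.
Row 5: chart row 2, RS - tile across columns 1-17 and work as-is.
Row 6: chart row 3, WS - tiled (columns 1-17): k p p k p k k k p p k p k k k p p; work from column 17 back to 1 with k<->p swapped.
Row 7: chart row 1, RS - tile across columns 1-17 and work as-is.

Rows as worked:
k p k k p p k k p k k p p k k p k
x o p x p k o x o p x p k o x o p
k k p p p k p k k p p p k p k k p
p k p p k k p p k p p k k p p k p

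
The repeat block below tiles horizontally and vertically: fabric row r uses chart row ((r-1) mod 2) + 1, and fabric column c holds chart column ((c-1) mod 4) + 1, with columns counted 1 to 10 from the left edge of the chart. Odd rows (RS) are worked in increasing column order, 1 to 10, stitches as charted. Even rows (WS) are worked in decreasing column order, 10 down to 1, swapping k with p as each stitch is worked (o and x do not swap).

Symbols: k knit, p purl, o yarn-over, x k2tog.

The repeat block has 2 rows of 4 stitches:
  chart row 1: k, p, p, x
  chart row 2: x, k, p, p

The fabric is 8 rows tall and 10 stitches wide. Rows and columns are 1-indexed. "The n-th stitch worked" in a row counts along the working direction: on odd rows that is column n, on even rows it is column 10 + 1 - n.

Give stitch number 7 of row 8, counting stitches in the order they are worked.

Result:
k

Derivation:
Row 8 uses chart row ((8-1) mod 2)+1 = 2. Row 8 is even, so WS.
Chart row 2 tiled across columns 1-10: x k p p x k p p x k
Wrong side: read the tiled row from column 10 down to 1 and exchange k with p (leave o, x).
Row 8 as worked: p x k k p x k k p x
The 7th stitch worked is k.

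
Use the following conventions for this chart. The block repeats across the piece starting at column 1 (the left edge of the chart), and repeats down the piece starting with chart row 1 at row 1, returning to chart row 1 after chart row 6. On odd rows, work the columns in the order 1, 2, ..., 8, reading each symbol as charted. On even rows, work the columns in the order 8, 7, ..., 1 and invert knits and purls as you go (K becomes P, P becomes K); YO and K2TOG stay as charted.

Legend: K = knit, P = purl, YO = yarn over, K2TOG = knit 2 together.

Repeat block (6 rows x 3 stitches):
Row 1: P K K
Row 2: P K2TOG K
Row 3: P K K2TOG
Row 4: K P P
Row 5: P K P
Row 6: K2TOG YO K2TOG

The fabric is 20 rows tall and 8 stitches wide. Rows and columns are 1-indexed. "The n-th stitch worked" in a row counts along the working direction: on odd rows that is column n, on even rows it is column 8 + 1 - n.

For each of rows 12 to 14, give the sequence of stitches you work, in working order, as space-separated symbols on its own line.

Row 12: chart row 6, WS - tiled (columns 1-8): K2TOG YO K2TOG K2TOG YO K2TOG K2TOG YO; work from column 8 back to 1 with K<->P swapped.
Row 13: chart row 1, RS - tile across columns 1-8 and work as-is.
Row 14: chart row 2, WS - tiled (columns 1-8): P K2TOG K P K2TOG K P K2TOG; work from column 8 back to 1 with K<->P swapped.

Result:
YO K2TOG K2TOG YO K2TOG K2TOG YO K2TOG
P K K P K K P K
K2TOG K P K2TOG K P K2TOG K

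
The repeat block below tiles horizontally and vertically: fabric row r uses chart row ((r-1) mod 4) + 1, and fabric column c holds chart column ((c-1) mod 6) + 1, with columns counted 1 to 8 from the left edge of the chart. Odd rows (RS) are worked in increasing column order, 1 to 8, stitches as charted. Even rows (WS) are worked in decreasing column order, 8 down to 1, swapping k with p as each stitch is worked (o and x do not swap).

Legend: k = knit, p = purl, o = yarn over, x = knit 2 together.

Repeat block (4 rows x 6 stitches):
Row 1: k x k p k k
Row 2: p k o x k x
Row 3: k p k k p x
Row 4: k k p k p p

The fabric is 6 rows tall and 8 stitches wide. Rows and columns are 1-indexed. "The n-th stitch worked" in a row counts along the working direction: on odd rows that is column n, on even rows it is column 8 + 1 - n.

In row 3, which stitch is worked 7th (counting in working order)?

Row 3 uses chart row ((3-1) mod 4)+1 = 3. Row 3 is odd, so RS.
Chart row 3 tiled across columns 1-8: k p k k p x k p
RS: work column 1 to column 8, symbols as charted — the tiled row is the row as worked.
The 7th stitch worked is k.

Stitch:
k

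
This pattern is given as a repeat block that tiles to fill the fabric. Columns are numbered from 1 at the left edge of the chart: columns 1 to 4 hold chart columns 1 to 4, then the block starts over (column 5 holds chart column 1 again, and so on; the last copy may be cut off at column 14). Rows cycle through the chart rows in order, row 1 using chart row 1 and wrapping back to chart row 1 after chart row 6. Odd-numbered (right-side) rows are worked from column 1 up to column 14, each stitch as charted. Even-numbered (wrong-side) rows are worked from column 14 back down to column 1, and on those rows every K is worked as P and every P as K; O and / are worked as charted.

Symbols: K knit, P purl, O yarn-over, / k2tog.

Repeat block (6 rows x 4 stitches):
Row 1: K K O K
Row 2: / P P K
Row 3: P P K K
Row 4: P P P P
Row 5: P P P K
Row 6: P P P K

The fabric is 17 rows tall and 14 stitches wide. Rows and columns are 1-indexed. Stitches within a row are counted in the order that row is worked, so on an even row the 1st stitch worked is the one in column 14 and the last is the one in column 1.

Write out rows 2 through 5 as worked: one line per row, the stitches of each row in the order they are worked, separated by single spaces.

== ROWS AS WORKED ==
K / P K K / P K K / P K K /
P P K K P P K K P P K K P P
K K K K K K K K K K K K K K
P P P K P P P K P P P K P P

Derivation:
Row 2: chart row 2, WS - tiled (columns 1-14): / P P K / P P K / P P K / P; work from column 14 back to 1 with K<->P swapped.
Row 3: chart row 3, RS - tile across columns 1-14 and work as-is.
Row 4: chart row 4, WS - tiled (columns 1-14): P P P P P P P P P P P P P P; work from column 14 back to 1 with K<->P swapped.
Row 5: chart row 5, RS - tile across columns 1-14 and work as-is.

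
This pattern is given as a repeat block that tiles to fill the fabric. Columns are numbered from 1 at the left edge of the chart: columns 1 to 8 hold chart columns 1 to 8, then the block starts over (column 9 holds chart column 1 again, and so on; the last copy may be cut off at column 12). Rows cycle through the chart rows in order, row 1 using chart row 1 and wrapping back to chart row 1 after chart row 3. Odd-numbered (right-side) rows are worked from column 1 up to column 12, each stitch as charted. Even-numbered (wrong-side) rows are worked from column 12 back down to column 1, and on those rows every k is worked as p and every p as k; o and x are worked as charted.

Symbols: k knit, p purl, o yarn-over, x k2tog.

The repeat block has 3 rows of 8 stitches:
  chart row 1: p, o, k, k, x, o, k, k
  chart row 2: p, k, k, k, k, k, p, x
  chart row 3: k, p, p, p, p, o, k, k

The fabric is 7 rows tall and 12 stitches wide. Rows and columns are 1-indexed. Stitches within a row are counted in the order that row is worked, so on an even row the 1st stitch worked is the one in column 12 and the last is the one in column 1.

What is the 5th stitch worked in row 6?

Row 6 uses chart row ((6-1) mod 3)+1 = 3. Row 6 is even, so WS.
Chart row 3 tiled across columns 1-12: k p p p p o k k k p p p
WS: work from column 12 back to column 1 (reverse the tiled row), swapping k<->p (o and x unchanged).
Row 6 as worked: k k k p p p o k k k k p
Counting 5 along the worked row gives p.

== STITCH ==
p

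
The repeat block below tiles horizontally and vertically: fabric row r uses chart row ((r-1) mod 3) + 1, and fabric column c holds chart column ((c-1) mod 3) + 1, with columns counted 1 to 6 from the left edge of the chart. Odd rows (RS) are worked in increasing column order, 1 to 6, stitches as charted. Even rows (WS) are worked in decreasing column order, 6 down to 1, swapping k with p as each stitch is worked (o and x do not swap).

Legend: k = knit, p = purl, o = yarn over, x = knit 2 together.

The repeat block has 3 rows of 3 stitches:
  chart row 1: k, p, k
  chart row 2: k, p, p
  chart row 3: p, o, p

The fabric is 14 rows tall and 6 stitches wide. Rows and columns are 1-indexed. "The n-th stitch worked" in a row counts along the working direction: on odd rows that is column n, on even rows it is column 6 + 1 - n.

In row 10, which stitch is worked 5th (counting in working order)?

Row 10 uses chart row ((10-1) mod 3)+1 = 1. Row 10 is even, so WS.
Chart row 1 tiled across columns 1-6: k p k k p k
WS: work from column 6 back to column 1 (reverse the tiled row), swapping k<->p (o and x unchanged).
Row 10 as worked: p k p p k p
Stitch 5 in working order -> k

Stitch:
k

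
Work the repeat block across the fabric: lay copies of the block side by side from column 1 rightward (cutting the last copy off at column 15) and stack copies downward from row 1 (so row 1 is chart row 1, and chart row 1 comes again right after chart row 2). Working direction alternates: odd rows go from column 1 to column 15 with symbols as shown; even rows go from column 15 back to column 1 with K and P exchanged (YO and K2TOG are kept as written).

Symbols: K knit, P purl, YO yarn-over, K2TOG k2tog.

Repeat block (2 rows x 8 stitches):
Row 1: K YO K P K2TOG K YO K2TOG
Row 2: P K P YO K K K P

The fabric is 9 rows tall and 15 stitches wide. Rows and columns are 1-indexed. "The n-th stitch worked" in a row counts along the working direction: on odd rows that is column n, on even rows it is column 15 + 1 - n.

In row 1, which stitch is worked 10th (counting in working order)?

Stitch:
YO

Derivation:
Row 1 uses chart row ((1-1) mod 2)+1 = 1. Row 1 is odd, so RS.
Chart row 1 tiled across columns 1-15: K YO K P K2TOG K YO K2TOG K YO K P K2TOG K YO
RS row: no reversal, no swap; stitch n worked = column n.
Counting 10 along the worked row gives YO.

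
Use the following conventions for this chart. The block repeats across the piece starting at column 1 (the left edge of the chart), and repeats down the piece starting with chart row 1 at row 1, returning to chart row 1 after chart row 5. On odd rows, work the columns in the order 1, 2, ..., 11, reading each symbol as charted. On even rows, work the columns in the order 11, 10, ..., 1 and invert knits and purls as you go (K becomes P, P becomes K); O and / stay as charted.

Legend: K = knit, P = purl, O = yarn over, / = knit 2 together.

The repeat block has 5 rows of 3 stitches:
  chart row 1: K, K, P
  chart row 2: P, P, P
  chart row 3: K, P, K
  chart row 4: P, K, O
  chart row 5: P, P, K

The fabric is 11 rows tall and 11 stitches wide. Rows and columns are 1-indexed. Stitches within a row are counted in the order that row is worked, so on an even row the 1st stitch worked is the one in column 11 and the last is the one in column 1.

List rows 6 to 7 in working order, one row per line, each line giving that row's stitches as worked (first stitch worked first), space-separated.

Row 6: chart row 1, WS - tiled (columns 1-11): K K P K K P K K P K K; work from column 11 back to 1 with K<->P swapped.
Row 7: chart row 2, RS - tile across columns 1-11 and work as-is.

Result:
P P K P P K P P K P P
P P P P P P P P P P P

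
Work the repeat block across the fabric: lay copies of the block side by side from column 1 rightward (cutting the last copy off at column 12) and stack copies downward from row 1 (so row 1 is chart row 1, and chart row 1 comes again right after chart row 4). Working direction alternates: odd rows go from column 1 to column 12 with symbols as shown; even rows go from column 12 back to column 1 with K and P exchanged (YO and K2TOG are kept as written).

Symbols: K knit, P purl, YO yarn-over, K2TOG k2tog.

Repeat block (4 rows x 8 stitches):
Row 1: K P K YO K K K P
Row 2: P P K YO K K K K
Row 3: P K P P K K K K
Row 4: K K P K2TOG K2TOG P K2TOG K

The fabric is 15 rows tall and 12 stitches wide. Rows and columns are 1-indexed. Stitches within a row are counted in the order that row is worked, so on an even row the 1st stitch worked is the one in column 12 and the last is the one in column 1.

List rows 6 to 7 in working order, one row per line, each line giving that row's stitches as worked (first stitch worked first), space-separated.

Row 6: chart row 2, WS - tiled (columns 1-12): P P K YO K K K K P P K YO; work from column 12 back to 1 with K<->P swapped.
Row 7: chart row 3, RS - tile across columns 1-12 and work as-is.

Rows as worked:
YO P K K P P P P YO P K K
P K P P K K K K P K P P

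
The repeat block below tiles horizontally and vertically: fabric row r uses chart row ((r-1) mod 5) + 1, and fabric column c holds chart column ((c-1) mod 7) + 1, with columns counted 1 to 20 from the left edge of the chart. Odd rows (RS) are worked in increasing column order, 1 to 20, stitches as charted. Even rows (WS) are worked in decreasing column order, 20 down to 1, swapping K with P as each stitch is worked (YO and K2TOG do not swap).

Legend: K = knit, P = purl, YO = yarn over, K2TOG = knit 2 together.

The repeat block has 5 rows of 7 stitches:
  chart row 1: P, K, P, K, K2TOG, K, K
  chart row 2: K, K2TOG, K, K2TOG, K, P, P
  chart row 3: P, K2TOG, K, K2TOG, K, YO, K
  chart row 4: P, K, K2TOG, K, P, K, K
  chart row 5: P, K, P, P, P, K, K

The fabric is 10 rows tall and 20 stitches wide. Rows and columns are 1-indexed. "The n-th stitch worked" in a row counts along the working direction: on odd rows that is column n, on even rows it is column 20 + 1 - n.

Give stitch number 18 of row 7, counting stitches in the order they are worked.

Result:
K2TOG

Derivation:
Row 7 uses chart row ((7-1) mod 5)+1 = 2. Row 7 is odd, so RS.
Chart row 2 tiled across columns 1-20: K K2TOG K K2TOG K P P K K2TOG K K2TOG K P P K K2TOG K K2TOG K P
RS: work column 1 to column 20, symbols as charted — the tiled row is the row as worked.
Stitch 18 in working order -> K2TOG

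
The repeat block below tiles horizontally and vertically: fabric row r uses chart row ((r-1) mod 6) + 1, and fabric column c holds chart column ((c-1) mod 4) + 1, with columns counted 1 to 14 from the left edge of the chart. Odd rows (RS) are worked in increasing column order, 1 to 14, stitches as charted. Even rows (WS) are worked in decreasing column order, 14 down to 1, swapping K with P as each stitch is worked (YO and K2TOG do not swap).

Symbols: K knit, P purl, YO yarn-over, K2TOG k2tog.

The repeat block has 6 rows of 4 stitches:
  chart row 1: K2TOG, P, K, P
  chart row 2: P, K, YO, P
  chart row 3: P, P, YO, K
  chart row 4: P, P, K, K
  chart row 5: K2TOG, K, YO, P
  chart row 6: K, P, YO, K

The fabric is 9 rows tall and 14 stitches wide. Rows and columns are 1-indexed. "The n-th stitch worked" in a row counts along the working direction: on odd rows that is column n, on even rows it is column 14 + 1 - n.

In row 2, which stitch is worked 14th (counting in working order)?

For row 2: chart row = ((2-1) mod 6) + 1 = 2; this is a WS (even) row.
Chart row 2 tiled across columns 1-14: P K YO P P K YO P P K YO P P K
Wrong side: read the tiled row from column 14 down to 1 and exchange K with P (leave YO, K2TOG).
Row 2 as worked: P K K YO P K K YO P K K YO P K
Stitch 14 in working order -> K

== STITCH ==
K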